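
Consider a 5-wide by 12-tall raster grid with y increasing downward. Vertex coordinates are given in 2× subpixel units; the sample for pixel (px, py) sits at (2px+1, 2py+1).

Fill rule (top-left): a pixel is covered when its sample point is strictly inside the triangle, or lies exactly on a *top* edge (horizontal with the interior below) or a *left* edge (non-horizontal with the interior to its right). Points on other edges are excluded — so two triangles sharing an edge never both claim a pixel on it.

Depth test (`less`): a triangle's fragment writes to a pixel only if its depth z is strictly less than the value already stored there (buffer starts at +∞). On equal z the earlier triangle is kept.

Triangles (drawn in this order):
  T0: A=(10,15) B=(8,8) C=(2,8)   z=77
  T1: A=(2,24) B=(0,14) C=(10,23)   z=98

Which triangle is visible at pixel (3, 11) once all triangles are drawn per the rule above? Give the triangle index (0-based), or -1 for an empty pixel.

T0:
  2·area = 42  (B↔C swapped to make it positive)
  edge (10, 15)→(2, 8): d=(-8,-7) top-left  bias=+0
  edge (2, 8)→(8, 8): d=(6,0) top-left  bias=+0
  edge (8, 8)→(10, 15): d=(2,7) right/bottom  bias=-1
    (2,4)@(5, 9): e=[13,6,23] → X
    (3,4)@(7, 9): e=[27,6,9] → X
    (4,4)@(9, 9): e=[41,6,-5] → .
    (2,5)@(5, 11): e=[-3,18,27] → .
    (3,5)@(7, 11): e=[11,18,13] → X
    (4,5)@(9, 11): e=[25,18,-1] → .
    (3,6)@(7, 13): e=[-5,30,17] → .
    (4,6)@(9, 13): e=[9,30,3] → X
    (4,7)@(9, 15): e=[-7,42,7] → .
  covered (4 px):
    . . . . .
    . . . . .
    . . . . .
    . . . . .
    . . X X .
    . . . X .
    . . . . X
    . . . . .
    . . . . .
    . . . . .
    . . . . .
    . . . . .
T1:
  2·area = 82
  edge (2, 24)→(0, 14): d=(-2,-10) top-left  bias=+0
  edge (0, 14)→(10, 23): d=(10,9) right/bottom  bias=-1
  edge (10, 23)→(2, 24): d=(-8,1) right/bottom  bias=-1
    (0,7)@(1, 15): e=[8,1,73] → X
    (1,7)@(3, 15): e=[28,-17,71] → .
    (0,8)@(1, 17): e=[4,21,57] → X
    (1,8)@(3, 17): e=[24,3,55] → X
    (2,8)@(5, 17): e=[44,-15,53] → .
    (0,9)@(1, 19): e=[0,41,41] → X  [on edge]
    (2,9)@(5, 19): e=[40,5,37] → X
    (3,9)@(7, 19): e=[60,-13,35] → .
    (0,10)@(1, 21): e=[-4,61,25] → .
    (1,10)@(3, 21): e=[16,43,23] → X
    (3,10)@(7, 21): e=[56,7,19] → X
    (4,10)@(9, 21): e=[76,-11,17] → .
  covered (13 px):
    . . . . .
    . . . . .
    . . . . .
    . . . . .
    . . . . .
    . . . . .
    . . . . .
    X . . . .
    X X . . .
    X X X . .
    . X X X .
    . X X X X

Z-buffer (winner per pixel, '.' = empty):
  . . . . .
  . . . . .
  . . . . .
  . . . . .
  . . 0 0 .
  . . . 0 .
  . . . . 0
  1 . . . .
  1 1 . . .
  1 1 1 . .
  . 1 1 1 .
  . 1 1 1 1

Result: 1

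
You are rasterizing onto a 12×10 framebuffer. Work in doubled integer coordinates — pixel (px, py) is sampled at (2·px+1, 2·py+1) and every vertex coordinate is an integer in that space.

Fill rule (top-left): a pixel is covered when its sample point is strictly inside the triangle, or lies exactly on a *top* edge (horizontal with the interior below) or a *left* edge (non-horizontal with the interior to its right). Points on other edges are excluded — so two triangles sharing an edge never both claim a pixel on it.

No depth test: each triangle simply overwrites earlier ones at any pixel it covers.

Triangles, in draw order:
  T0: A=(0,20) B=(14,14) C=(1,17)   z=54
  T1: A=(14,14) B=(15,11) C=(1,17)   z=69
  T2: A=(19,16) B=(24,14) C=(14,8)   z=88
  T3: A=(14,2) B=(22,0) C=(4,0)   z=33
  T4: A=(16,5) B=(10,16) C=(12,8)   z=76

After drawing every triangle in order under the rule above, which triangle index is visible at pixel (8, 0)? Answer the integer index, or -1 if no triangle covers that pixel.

T0:
  2·area = 36  (B↔C swapped to make it positive)
  edge (0, 20)→(1, 17): d=(1,-3) top-left  bias=+0
  edge (1, 17)→(14, 14): d=(13,-3) top-left  bias=+0
  edge (14, 14)→(0, 20): d=(-14,6) right/bottom  bias=-1
    (2,2)@(5, 5): e=[0,-144,180] → ·  [on edge]
    (1,5)@(3, 11): e=[0,-72,108] → ·  [on edge]
    (10,5)@(21, 11): e=[54,-18,0] → ·  [on edge]
    (5,7)@(11, 15): e=[28,4,4] → █
    (6,7)@(13, 15): e=[34,10,-8] → ·
    (0,8)@(1, 17): e=[0,0,36] → █  [on edge]
    (1,8)@(3, 17): e=[6,6,24] → █
    (2,8)@(5, 17): e=[12,12,12] → █
    (3,8)@(7, 17): e=[18,18,0] → ·  [on edge]
    (5,8)@(11, 17): e=[30,30,-24] → ·
    (0,9)@(1, 19): e=[2,26,8] → █
    (1,9)@(3, 19): e=[8,32,-4] → ·
  covered (5 px):
    · · · · · · · · · · · ·
    · · · · · · · · · · · ·
    · · · · · · · · · · · ·
    · · · · · · · · · · · ·
    · · · · · · · · · · · ·
    · · · · · · · · · · · ·
    · · · · · · · · · · · ·
    · · · · · █ · · · · · ·
    █ █ █ · · · · · · · · ·
    █ · · · · · · · · · · ·
T1:
  2·area = 36  (B↔C swapped to make it positive)
  edge (14, 14)→(1, 17): d=(-13,3) right/bottom  bias=-1
  edge (1, 17)→(15, 11): d=(14,-6) top-left  bias=+0
  edge (15, 11)→(14, 14): d=(-1,3) right/bottom  bias=-1
    (8,2)@(17, 5): e=[108,-72,0] → ·  [on edge]
    (7,5)@(15, 11): e=[36,0,0] → ·  [on edge]
    (5,6)@(11, 13): e=[22,4,10] → █
    (6,6)@(13, 13): e=[16,16,4] → █
    (7,6)@(15, 13): e=[10,28,-2] → ·
    (3,7)@(7, 15): e=[8,8,20] → █
    (4,7)@(9, 15): e=[2,20,14] → █
    (5,7)@(11, 15): e=[-4,32,8] → ·
    (6,7)@(13, 15): e=[-10,44,2] → ·
    (0,8)@(1, 17): e=[0,0,36] → ·  [on edge]
    (3,8)@(7, 17): e=[-18,36,18] → ·
    (4,8)@(9, 17): e=[-24,48,12] → ·
    (6,8)@(13, 17): e=[-36,72,0] → ·  [on edge]
  covered (4 px):
    · · · · · · · · · · · ·
    · · · · · · · · · · · ·
    · · · · · · · · · · · ·
    · · · · · · · · · · · ·
    · · · · · · · · · · · ·
    · · · · · · · · · · · ·
    · · · · · █ █ · · · · ·
    · · · █ █ · · · · · · ·
    · · · · · · · · · · · ·
    · · · · · · · · · · · ·
T2:
  2·area = 50  (B↔C swapped to make it positive)
  edge (19, 16)→(14, 8): d=(-5,-8) top-left  bias=+0
  edge (14, 8)→(24, 14): d=(10,6) right/bottom  bias=-1
  edge (24, 14)→(19, 16): d=(-5,2) right/bottom  bias=-1
    (4,2)@(9, 5): e=[-25,0,75] → ·  [on edge]
    (7,4)@(15, 9): e=[3,4,43] → █
    (8,4)@(17, 9): e=[19,-8,39] → ·
    (7,5)@(15, 11): e=[-7,24,33] → ·
    (8,5)@(17, 11): e=[9,12,29] → █
    (9,5)@(19, 11): e=[25,0,25] → ·  [on edge]
    (8,6)@(17, 13): e=[-1,32,19] → ·
    (9,6)@(19, 13): e=[15,20,15] → █
    (10,6)@(21, 13): e=[31,8,11] → █
    (11,6)@(23, 13): e=[47,-4,7] → ·
    (9,7)@(19, 15): e=[5,40,5] → █
    (11,7)@(23, 15): e=[37,16,-3] → ·
  covered (6 px):
    · · · · · · · · · · · ·
    · · · · · · · · · · · ·
    · · · · · · · · · · · ·
    · · · · · · · · · · · ·
    · · · · · · · █ · · · ·
    · · · · · · · · █ · · ·
    · · · · · · · · · █ █ ·
    · · · · · · · · · █ █ ·
    · · · · · · · · · · · ·
    · · · · · · · · · · · ·
T3:
  2·area = 36  (B↔C swapped to make it positive)
  edge (14, 2)→(4, 0): d=(-10,-2) top-left  bias=+0
  edge (4, 0)→(22, 0): d=(18,0) top-left  bias=+0
  edge (22, 0)→(14, 2): d=(-8,2) right/bottom  bias=-1
    (4,0)@(9, 1): e=[0,18,18] → █  [on edge]
    (5,0)@(11, 1): e=[4,18,14] → █
    (6,0)@(13, 1): e=[8,18,10] → █
    (7,0)@(15, 1): e=[12,18,6] → █
    (8,0)@(17, 1): e=[16,18,2] → █
    (9,0)@(19, 1): e=[20,18,-2] → ·
    (4,1)@(9, 3): e=[-20,54,2] → ·
    (5,1)@(11, 3): e=[-16,54,-2] → ·
    (6,1)@(13, 3): e=[-12,54,-6] → ·
    (7,1)@(15, 3): e=[-8,54,-10] → ·
    (8,1)@(17, 3): e=[-4,54,-14] → ·
    (9,1)@(19, 3): e=[0,54,-18] → ·  [on edge]
  covered (5 px):
    · · · · █ █ █ █ █ · · ·
    · · · · · · · · · · · ·
    · · · · · · · · · · · ·
    · · · · · · · · · · · ·
    · · · · · · · · · · · ·
    · · · · · · · · · · · ·
    · · · · · · · · · · · ·
    · · · · · · · · · · · ·
    · · · · · · · · · · · ·
    · · · · · · · · · · · ·
T4:
  2·area = 26
  edge (16, 5)→(10, 16): d=(-6,11) right/bottom  bias=-1
  edge (10, 16)→(12, 8): d=(2,-8) top-left  bias=+0
  edge (12, 8)→(16, 5): d=(4,-3) top-left  bias=+0
    (6,4)@(13, 9): e=[9,10,7] → █
    (7,4)@(15, 9): e=[-13,26,13] → ·
    (6,5)@(13, 11): e=[-3,14,15] → ·
    (5,6)@(11, 13): e=[7,2,17] → █
    (6,6)@(13, 13): e=[-15,18,23] → ·
    (5,7)@(11, 15): e=[-5,6,25] → ·
  covered (2 px):
    · · · · · · · · · · · ·
    · · · · · · · · · · · ·
    · · · · · · · · · · · ·
    · · · · · · · · · · · ·
    · · · · · · █ · · · · ·
    · · · · · · · · · · · ·
    · · · · · █ · · · · · ·
    · · · · · · · · · · · ·
    · · · · · · · · · · · ·
    · · · · · · · · · · · ·

Z-buffer (winner per pixel, '.' = empty):
  . . . . 3 3 3 3 3 . . .
  . . . . . . . . . . . .
  . . . . . . . . . . . .
  . . . . . . . . . . . .
  . . . . . . 4 2 . . . .
  . . . . . . . . 2 . . .
  . . . . . 4 1 . . 2 2 .
  . . . 1 1 0 . . . 2 2 .
  0 0 0 . . . . . . . . .
  0 . . . . . . . . . . .

Result: 3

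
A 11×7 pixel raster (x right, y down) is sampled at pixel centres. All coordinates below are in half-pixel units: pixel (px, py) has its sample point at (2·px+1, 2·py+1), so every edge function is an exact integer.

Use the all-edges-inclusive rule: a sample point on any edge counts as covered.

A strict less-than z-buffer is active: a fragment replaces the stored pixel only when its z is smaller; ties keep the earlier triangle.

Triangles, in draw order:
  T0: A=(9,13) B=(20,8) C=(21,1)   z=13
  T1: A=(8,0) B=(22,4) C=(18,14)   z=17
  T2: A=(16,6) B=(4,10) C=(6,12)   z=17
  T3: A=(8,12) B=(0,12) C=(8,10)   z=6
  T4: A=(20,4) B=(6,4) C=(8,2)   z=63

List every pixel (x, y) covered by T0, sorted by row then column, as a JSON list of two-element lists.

T0:
  2·area = 72  (B↔C swapped to make it positive)
  edge (9, 13)→(21, 1): d=(12,-12) inclusive
  edge (21, 1)→(20, 8): d=(-1,7) inclusive
  edge (20, 8)→(9, 13): d=(-11,5) inclusive
    (10,0)@(21, 1): e=[0,0,72] → #  [on edge]
    (9,1)@(19, 3): e=[0,12,60] → #  [on edge]
    (10,1)@(21, 3): e=[24,-2,50] → ·
    (8,2)@(17, 5): e=[0,24,48] → #  [on edge]
    (10,2)@(21, 5): e=[48,-4,28] → ·
    (7,3)@(15, 7): e=[0,36,36] → #  [on edge]
    (10,3)@(21, 7): e=[72,-6,6] → ·
    (6,4)@(13, 9): e=[0,48,24] → #  [on edge]
    (9,4)@(19, 9): e=[72,6,-6] → ·
    (5,5)@(11, 11): e=[0,60,12] → #  [on edge]
    (7,5)@(15, 11): e=[48,32,-8] → ·
    (8,5)@(17, 11): e=[72,18,-18] → ·
    (4,6)@(9, 13): e=[0,72,0] → #  [on edge]
  covered (13 px):
    · · · · · · · · · · #
    · · · · · · · · · # ·
    · · · · · · · · # # ·
    · · · · · · · # # # ·
    · · · · · · # # # · ·
    · · · · · # # · · · ·
    · · · · # · · · · · ·
T1:
  2·area = 156
  edge (8, 0)→(22, 4): d=(14,4) inclusive
  edge (22, 4)→(18, 14): d=(-4,10) inclusive
  edge (18, 14)→(8, 0): d=(-10,-14) inclusive
    (4,0)@(9, 1): e=[10,142,4] → #
    (5,0)@(11, 1): e=[2,122,32] → #
    (6,0)@(13, 1): e=[-6,102,60] → ·
    (4,1)@(9, 3): e=[38,134,-16] → ·
    (5,1)@(11, 3): e=[30,114,12] → #
    (6,1)@(13, 3): e=[22,94,40] → #
    (7,1)@(15, 3): e=[14,74,68] → #
    (8,1)@(17, 3): e=[6,54,96] → #
    (9,1)@(19, 3): e=[-2,34,124] → ·
    (5,2)@(11, 5): e=[58,106,-8] → ·
    (6,2)@(13, 5): e=[50,86,20] → #
    (9,2)@(19, 5): e=[26,26,104] → #
    (6,3)@(13, 7): e=[78,78,0] → #  [on edge]
  covered (20 px):
    · · · · # # · · · · ·
    · · · · · # # # # · ·
    · · · · · · # # # # #
    · · · · · · # # # # ·
    · · · · · · · # # # ·
    · · · · · · · · # # ·
    · · · · · · · · · · ·
T2:
  2·area = 32  (B↔C swapped to make it positive)
  edge (16, 6)→(6, 12): d=(-10,6) inclusive
  edge (6, 12)→(4, 10): d=(-2,-2) inclusive
  edge (4, 10)→(16, 6): d=(12,-4) inclusive
    (10,1)@(21, 3): e=[0,48,-16] → ·  [on edge]
    (9,2)@(19, 5): e=[-8,40,0] → ·  [on edge]
    (0,3)@(1, 7): e=[80,0,-48] → ·  [on edge]
    (6,3)@(13, 7): e=[8,24,0] → #  [on edge]
    (7,3)@(15, 7): e=[-4,28,8] → ·
    (1,4)@(3, 9): e=[48,0,-16] → ·  [on edge]
    (3,4)@(7, 9): e=[24,8,0] → #  [on edge]
    (4,4)@(9, 9): e=[12,12,8] → #
    (5,4)@(11, 9): e=[0,16,16] → #  [on edge]
    (6,4)@(13, 9): e=[-12,20,24] → ·
    (0,5)@(1, 11): e=[40,-8,0] → ·  [on edge]
    (2,5)@(5, 11): e=[16,0,16] → #  [on edge]
    (3,6)@(7, 13): e=[-16,0,48] → ·  [on edge]
  covered (6 px):
    · · · · · · · · · · ·
    · · · · · · · · · · ·
    · · · · · · · · · · ·
    · · · · · · # · · · ·
    · · · # # # · · · · ·
    · · # # · · · · · · ·
    · · · · · · · · · · ·
T3:
  2·area = 16
  edge (8, 12)→(0, 12): d=(-8,0) inclusive
  edge (0, 12)→(8, 10): d=(8,-2) inclusive
  edge (8, 10)→(8, 12): d=(0,2) inclusive
    (2,5)@(5, 11): e=[8,2,6] → #
    (3,5)@(7, 11): e=[8,6,2] → #
    (4,5)@(9, 11): e=[8,10,-2] → ·
    (2,6)@(5, 13): e=[-8,18,6] → ·
    (3,6)@(7, 13): e=[-8,22,2] → ·
  covered (2 px):
    · · · · · · · · · · ·
    · · · · · · · · · · ·
    · · · · · · · · · · ·
    · · · · · · · · · · ·
    · · · · · · · · · · ·
    · · # # · · · · · · ·
    · · · · · · · · · · ·
T4:
  2·area = 28
  edge (20, 4)→(6, 4): d=(-14,0) inclusive
  edge (6, 4)→(8, 2): d=(2,-2) inclusive
  edge (8, 2)→(20, 4): d=(12,2) inclusive
    (4,0)@(9, 1): e=[42,0,-14] → ·  [on edge]
    (3,1)@(7, 3): e=[14,0,14] → #  [on edge]
    (4,1)@(9, 3): e=[14,4,10] → #
    (5,1)@(11, 3): e=[14,8,6] → #
    (6,1)@(13, 3): e=[14,12,2] → #
    (7,1)@(15, 3): e=[14,16,-2] → ·
    (2,2)@(5, 5): e=[-14,0,42] → ·  [on edge]
    (3,2)@(7, 5): e=[-14,4,38] → ·
    (4,2)@(9, 5): e=[-14,8,34] → ·
    (5,2)@(11, 5): e=[-14,12,30] → ·
    (6,2)@(13, 5): e=[-14,16,26] → ·
    (1,3)@(3, 7): e=[-42,0,70] → ·  [on edge]
    (0,4)@(1, 9): e=[-70,0,98] → ·  [on edge]
  covered (4 px):
    · · · · · · · · · · ·
    · · · # # # # · · · ·
    · · · · · · · · · · ·
    · · · · · · · · · · ·
    · · · · · · · · · · ·
    · · · · · · · · · · ·
    · · · · · · · · · · ·

Answer: [[10,0],[9,1],[8,2],[9,2],[7,3],[8,3],[9,3],[6,4],[7,4],[8,4],[5,5],[6,5],[4,6]]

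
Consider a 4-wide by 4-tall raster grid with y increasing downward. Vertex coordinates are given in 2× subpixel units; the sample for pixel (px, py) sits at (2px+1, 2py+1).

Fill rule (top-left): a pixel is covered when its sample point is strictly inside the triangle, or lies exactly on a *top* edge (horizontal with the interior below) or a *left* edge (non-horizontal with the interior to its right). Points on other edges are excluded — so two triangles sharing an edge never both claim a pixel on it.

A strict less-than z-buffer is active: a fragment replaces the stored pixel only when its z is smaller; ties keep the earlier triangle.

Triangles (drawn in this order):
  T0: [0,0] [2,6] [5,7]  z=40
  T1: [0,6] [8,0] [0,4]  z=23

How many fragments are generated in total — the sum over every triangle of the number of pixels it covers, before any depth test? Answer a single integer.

T0:
  2·area = 16  (B↔C swapped to make it positive)
  edge (0, 0)→(5, 7): d=(5,7) right/bottom  bias=-1
  edge (5, 7)→(2, 6): d=(-3,-1) top-left  bias=+0
  edge (2, 6)→(0, 0): d=(-2,-6) top-left  bias=+0
    (0,1)@(1, 3): e=[8,8,0] → █  [on edge]
    (1,1)@(3, 3): e=[-6,10,12] → ·
    (0,2)@(1, 5): e=[18,2,-4] → ·
    (1,2)@(3, 5): e=[4,4,8] → █
    (2,2)@(5, 5): e=[-10,6,20] → ·
    (1,3)@(3, 7): e=[14,-2,4] → ·
    (2,3)@(5, 7): e=[0,0,16] → ·  [on edge]
  covered (2 px):
    · · · ·
    █ · · ·
    · █ · ·
    · · · ·
T1:
  2·area = 16  (B↔C swapped to make it positive)
  edge (0, 6)→(0, 4): d=(0,-2) top-left  bias=+0
  edge (0, 4)→(8, 0): d=(8,-4) top-left  bias=+0
  edge (8, 0)→(0, 6): d=(-8,6) right/bottom  bias=-1
    (1,1)@(3, 3): e=[6,4,6] → █
    (2,1)@(5, 3): e=[10,12,-6] → ·
    (0,2)@(1, 5): e=[2,12,2] → █
    (1,2)@(3, 5): e=[6,20,-10] → ·
    (0,3)@(1, 7): e=[2,28,-14] → ·
  covered (2 px):
    · · · ·
    · █ · ·
    █ · · ·
    · · · ·

Result: 4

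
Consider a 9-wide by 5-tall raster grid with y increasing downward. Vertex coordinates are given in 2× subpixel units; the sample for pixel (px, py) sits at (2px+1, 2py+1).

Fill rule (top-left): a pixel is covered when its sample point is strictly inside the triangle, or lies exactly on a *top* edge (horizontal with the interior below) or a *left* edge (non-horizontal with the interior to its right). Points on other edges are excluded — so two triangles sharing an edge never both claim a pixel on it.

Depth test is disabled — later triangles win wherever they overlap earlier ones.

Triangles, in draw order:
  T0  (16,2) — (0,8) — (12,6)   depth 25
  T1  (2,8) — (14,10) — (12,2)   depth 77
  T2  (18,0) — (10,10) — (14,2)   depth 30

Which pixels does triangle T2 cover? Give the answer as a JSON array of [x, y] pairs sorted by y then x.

T0:
  2·area = 40  (B↔C swapped to make it positive)
  edge (16, 2)→(12, 6): d=(-4,4) right/bottom  bias=-1
  edge (12, 6)→(0, 8): d=(-12,2) right/bottom  bias=-1
  edge (0, 8)→(16, 2): d=(16,-6) top-left  bias=+0
    (8,0)@(17, 1): e=[0,50,-10] → ·  [on edge]
    (7,1)@(15, 3): e=[0,30,10] → ·  [on edge]
    (4,2)@(9, 5): e=[16,18,6] → #
    (5,2)@(11, 5): e=[8,14,18] → #
    (6,2)@(13, 5): e=[0,10,30] → ·  [on edge]
    (1,3)@(3, 7): e=[32,6,2] → #
    (2,3)@(5, 7): e=[24,2,14] → #
    (3,3)@(7, 7): e=[16,-2,26] → ·
    (4,3)@(9, 7): e=[8,-6,38] → ·
    (5,3)@(11, 7): e=[0,-10,50] → ·  [on edge]
    (1,4)@(3, 9): e=[24,-18,34] → ·
    (2,4)@(5, 9): e=[16,-22,46] → ·
    (4,4)@(9, 9): e=[0,-30,70] → ·  [on edge]
  covered (4 px):
    · · · · · · · · ·
    · · · · · · · · ·
    · · · · # # · · ·
    · # # · · · · · ·
    · · · · · · · · ·
T1:
  2·area = 92  (B↔C swapped to make it positive)
  edge (2, 8)→(12, 2): d=(10,-6) top-left  bias=+0
  edge (12, 2)→(14, 10): d=(2,8) right/bottom  bias=-1
  edge (14, 10)→(2, 8): d=(-12,-2) top-left  bias=+0
    (5,1)@(11, 3): e=[4,10,78] → #
    (6,1)@(13, 3): e=[16,-6,82] → ·
    (3,2)@(7, 5): e=[0,46,46] → #  [on edge]
    (4,2)@(9, 5): e=[12,30,50] → #
    (6,2)@(13, 5): e=[36,-2,58] → ·
    (2,3)@(5, 7): e=[8,66,18] → #
    (6,3)@(13, 7): e=[56,2,34] → #
    (7,3)@(15, 7): e=[68,-14,38] → ·
    (2,4)@(5, 9): e=[28,70,-6] → ·
    (3,4)@(7, 9): e=[40,54,-2] → ·
    (4,4)@(9, 9): e=[52,38,2] → #
    (7,4)@(15, 9): e=[88,-10,14] → ·
  covered (12 px):
    · · · · · · · · ·
    · · · · · # · · ·
    · · · # # # · · ·
    · · # # # # # · ·
    · · · · # # # · ·
T2:
  2·area = 24
  edge (18, 0)→(10, 10): d=(-8,10) right/bottom  bias=-1
  edge (10, 10)→(14, 2): d=(4,-8) top-left  bias=+0
  edge (14, 2)→(18, 0): d=(4,-2) top-left  bias=+0
    (8,0)@(17, 1): e=[2,20,2] → #
    (7,1)@(15, 3): e=[6,12,6] → #
    (8,1)@(17, 3): e=[-14,28,10] → ·
    (6,2)@(13, 5): e=[10,4,10] → #
    (7,2)@(15, 5): e=[-10,20,14] → ·
    (6,3)@(13, 7): e=[-6,12,18] → ·
  covered (3 px):
    · · · · · · · · #
    · · · · · · · # ·
    · · · · · · # · ·
    · · · · · · · · ·
    · · · · · · · · ·

Final: [[8,0],[7,1],[6,2]]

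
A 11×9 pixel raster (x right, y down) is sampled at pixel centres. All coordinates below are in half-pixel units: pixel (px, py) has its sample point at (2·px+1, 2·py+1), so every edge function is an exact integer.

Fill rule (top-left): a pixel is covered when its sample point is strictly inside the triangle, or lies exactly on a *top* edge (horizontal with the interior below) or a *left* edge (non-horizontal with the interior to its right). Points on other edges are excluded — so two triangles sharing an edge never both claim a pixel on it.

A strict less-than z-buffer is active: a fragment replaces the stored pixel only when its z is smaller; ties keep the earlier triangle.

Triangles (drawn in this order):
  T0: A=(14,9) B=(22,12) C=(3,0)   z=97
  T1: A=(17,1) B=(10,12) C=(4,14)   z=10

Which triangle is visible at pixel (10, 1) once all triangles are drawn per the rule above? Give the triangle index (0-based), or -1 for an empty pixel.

T0:
  2·area = 39  (B↔C swapped to make it positive)
  edge (14, 9)→(3, 0): d=(-11,-9) top-left  bias=+0
  edge (3, 0)→(22, 12): d=(19,12) right/bottom  bias=-1
  edge (22, 12)→(14, 9): d=(-8,-3) top-left  bias=+0
    (3,1)@(7, 3): e=[3,9,27] → █
    (4,1)@(9, 3): e=[21,-15,33] → ·
    (3,2)@(7, 5): e=[-19,47,11] → ·
    (6,3)@(13, 7): e=[13,13,13] → █
    (7,3)@(15, 7): e=[31,-11,19] → ·
    (6,4)@(13, 9): e=[-9,51,-3] → ·
    (7,4)@(15, 9): e=[9,27,3] → █
    (8,4)@(17, 9): e=[27,3,9] → █
    (9,4)@(19, 9): e=[45,-21,15] → ·
    (7,5)@(15, 11): e=[-13,65,-13] → ·
    (8,5)@(17, 11): e=[5,41,-7] → ·
  covered (4 px):
    · · · · · · · · · · ·
    · · · █ · · · · · · ·
    · · · · · · · · · · ·
    · · · · · · █ · · · ·
    · · · · · · · █ █ · ·
    · · · · · · · · · · ·
    · · · · · · · · · · ·
    · · · · · · · · · · ·
    · · · · · · · · · · ·
T1:
  2·area = 52
  edge (17, 1)→(10, 12): d=(-7,11) right/bottom  bias=-1
  edge (10, 12)→(4, 14): d=(-6,2) right/bottom  bias=-1
  edge (4, 14)→(17, 1): d=(13,-13) top-left  bias=+0
    (8,0)@(17, 1): e=[0,52,0] → ·  [on edge]
    (7,1)@(15, 3): e=[8,44,0] → █  [on edge]
    (8,1)@(17, 3): e=[-14,40,26] → ·
    (6,2)@(13, 5): e=[16,36,0] → █  [on edge]
    (7,2)@(15, 5): e=[-6,32,26] → ·
    (5,3)@(11, 7): e=[24,28,0] → █  [on edge]
    (7,3)@(15, 7): e=[-20,20,52] → ·
    (4,4)@(9, 9): e=[32,20,0] → █  [on edge]
    (6,4)@(13, 9): e=[-12,12,52] → ·
    (9,4)@(19, 9): e=[-78,0,130] → ·  [on edge]
    (3,5)@(7, 11): e=[40,12,0] → █  [on edge]
    (5,5)@(11, 11): e=[-4,4,52] → ·
    (6,5)@(13, 11): e=[-26,0,78] → ·  [on edge]
    (2,6)@(5, 13): e=[48,4,0] → █  [on edge]
    (3,6)@(7, 13): e=[26,0,26] → ·  [on edge]
    (0,7)@(1, 15): e=[78,0,-26] → ·  [on edge]
    (1,7)@(3, 15): e=[56,-4,0] → ·  [on edge]
    (0,8)@(1, 17): e=[64,-12,0] → ·  [on edge]
  covered (9 px):
    · · · · · · · · · · ·
    · · · · · · · █ · · ·
    · · · · · · █ · · · ·
    · · · · · █ █ · · · ·
    · · · · █ █ · · · · ·
    · · · █ █ · · · · · ·
    · · █ · · · · · · · ·
    · · · · · · · · · · ·
    · · · · · · · · · · ·

Z-buffer (winner per pixel, '.' = empty):
  . . . . . . . . . . .
  . . . 0 . . . 1 . . .
  . . . . . . 1 . . . .
  . . . . . 1 1 . . . .
  . . . . 1 1 . 0 0 . .
  . . . 1 1 . . . . . .
  . . 1 . . . . . . . .
  . . . . . . . . . . .
  . . . . . . . . . . .

Answer: -1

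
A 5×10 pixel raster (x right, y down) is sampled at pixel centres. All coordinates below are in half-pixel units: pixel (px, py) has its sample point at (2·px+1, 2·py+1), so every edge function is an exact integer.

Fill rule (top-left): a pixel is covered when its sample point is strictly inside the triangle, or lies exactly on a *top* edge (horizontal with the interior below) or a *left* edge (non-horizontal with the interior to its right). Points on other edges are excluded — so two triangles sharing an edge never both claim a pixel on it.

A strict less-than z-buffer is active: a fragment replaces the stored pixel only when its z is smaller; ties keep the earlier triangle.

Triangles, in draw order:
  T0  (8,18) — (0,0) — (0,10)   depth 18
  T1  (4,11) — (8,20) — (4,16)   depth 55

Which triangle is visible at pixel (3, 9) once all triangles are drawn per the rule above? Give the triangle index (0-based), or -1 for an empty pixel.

T0:
  2·area = 80  (B↔C swapped to make it positive)
  edge (8, 18)→(0, 10): d=(-8,-8) top-left  bias=+0
  edge (0, 10)→(0, 0): d=(0,-10) top-left  bias=+0
  edge (0, 0)→(8, 18): d=(8,18) right/bottom  bias=-1
    (0,1)@(1, 3): e=[64,10,6] → #
    (1,1)@(3, 3): e=[80,30,-30] → ·
    (0,2)@(1, 5): e=[48,10,22] → #
    (1,2)@(3, 5): e=[64,30,-14] → ·
    (0,3)@(1, 7): e=[32,10,38] → #
    (1,3)@(3, 7): e=[48,30,2] → #
    (2,3)@(5, 7): e=[64,50,-34] → ·
    (0,4)@(1, 9): e=[16,10,54] → #
    (2,4)@(5, 9): e=[48,50,-18] → ·
    (0,5)@(1, 11): e=[0,10,70] → #  [on edge]
    (2,5)@(5, 11): e=[32,50,-2] → ·
    (0,6)@(1, 13): e=[-16,10,86] → ·
    (1,6)@(3, 13): e=[0,30,50] → #  [on edge]
    (2,7)@(5, 15): e=[0,50,30] → #  [on edge]
    (3,8)@(7, 17): e=[0,70,10] → #  [on edge]
    (4,9)@(9, 19): e=[0,90,-10] → ·  [on edge]
  covered (12 px):
    · · · · ·
    # · · · ·
    # · · · ·
    # # · · ·
    # # · · ·
    # # · · ·
    · # # · ·
    · · # · ·
    · · · # ·
    · · · · ·
T1:
  2·area = 20
  edge (4, 11)→(8, 20): d=(4,9) right/bottom  bias=-1
  edge (8, 20)→(4, 16): d=(-4,-4) top-left  bias=+0
  edge (4, 16)→(4, 11): d=(0,-5) top-left  bias=+0
    (0,6)@(1, 13): e=[35,0,-15] → ·  [on edge]
    (1,7)@(3, 15): e=[25,0,-5] → ·  [on edge]
    (2,7)@(5, 15): e=[7,8,5] → #
    (3,7)@(7, 15): e=[-11,16,15] → ·
    (2,8)@(5, 17): e=[15,0,5] → #  [on edge]
    (3,8)@(7, 17): e=[-3,8,15] → ·
    (2,9)@(5, 19): e=[23,-8,5] → ·
    (3,9)@(7, 19): e=[5,0,15] → #  [on edge]
    (4,9)@(9, 19): e=[-13,8,25] → ·
  covered (3 px):
    · · · · ·
    · · · · ·
    · · · · ·
    · · · · ·
    · · · · ·
    · · · · ·
    · · · · ·
    · · # · ·
    · · # · ·
    · · · # ·

Z-buffer (winner per pixel, '.' = empty):
  . . . . .
  0 . . . .
  0 . . . .
  0 0 . . .
  0 0 . . .
  0 0 . . .
  . 0 0 . .
  . . 0 . .
  . . 1 0 .
  . . . 1 .

Final: 1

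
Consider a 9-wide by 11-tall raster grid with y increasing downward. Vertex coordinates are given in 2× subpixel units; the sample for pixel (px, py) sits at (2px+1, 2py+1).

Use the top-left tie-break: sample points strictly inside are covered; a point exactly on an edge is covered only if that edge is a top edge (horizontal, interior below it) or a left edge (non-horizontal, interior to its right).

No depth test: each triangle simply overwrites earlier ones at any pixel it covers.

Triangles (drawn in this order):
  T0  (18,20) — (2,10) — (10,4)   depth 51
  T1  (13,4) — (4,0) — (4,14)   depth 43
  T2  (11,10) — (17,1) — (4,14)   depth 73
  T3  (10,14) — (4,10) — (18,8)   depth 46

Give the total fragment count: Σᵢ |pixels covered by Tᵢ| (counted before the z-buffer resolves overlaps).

T0:
  2·area = 176
  edge (18, 20)→(2, 10): d=(-16,-10) top-left  bias=+0
  edge (2, 10)→(10, 4): d=(8,-6) top-left  bias=+0
  edge (10, 4)→(18, 20): d=(8,16) right/bottom  bias=-1
    (4,2)@(9, 5): e=[150,2,24] → █
    (5,2)@(11, 5): e=[170,14,-8] → ·
    (3,3)@(7, 7): e=[98,6,72] → █
    (5,3)@(11, 7): e=[138,30,8] → █
    (6,3)@(13, 7): e=[158,42,-24] → ·
    (2,4)@(5, 9): e=[46,10,120] → █
    (6,4)@(13, 9): e=[126,58,-8] → ·
    (2,5)@(5, 11): e=[14,26,136] → █
    (6,5)@(13, 11): e=[94,74,8] → █
    (7,5)@(15, 11): e=[114,86,-24] → ·
    (2,6)@(5, 13): e=[-18,42,152] → ·
    (3,6)@(7, 13): e=[2,54,120] → █
  covered (22 px):
    · · · · · · · · ·
    · · · · · · · · ·
    · · · · █ · · · ·
    · · · █ █ █ · · ·
    · · █ █ █ █ · · ·
    · · █ █ █ █ █ · ·
    · · · █ █ █ █ · ·
    · · · · · █ █ █ ·
    · · · · · · · █ ·
    · · · · · · · · █
    · · · · · · · · ·
T1:
  2·area = 126  (B↔C swapped to make it positive)
  edge (13, 4)→(4, 14): d=(-9,10) right/bottom  bias=-1
  edge (4, 14)→(4, 0): d=(0,-14) top-left  bias=+0
  edge (4, 0)→(13, 4): d=(9,4) right/bottom  bias=-1
    (2,0)@(5, 1): e=[107,14,5] → █
    (3,0)@(7, 1): e=[87,42,-3] → ·
    (2,1)@(5, 3): e=[89,14,23] → █
    (3,1)@(7, 3): e=[69,42,15] → █
    (4,1)@(9, 3): e=[49,70,7] → █
    (5,1)@(11, 3): e=[29,98,-1] → ·
    (2,2)@(5, 5): e=[71,14,41] → █
    (5,2)@(11, 5): e=[11,98,17] → █
    (6,2)@(13, 5): e=[-9,126,9] → ·
    (2,3)@(5, 7): e=[53,14,59] → █
    (5,3)@(11, 7): e=[-7,98,35] → ·
    (2,4)@(5, 9): e=[35,14,77] → █
  covered (14 px):
    · · █ · · · · · ·
    · · █ █ █ · · · ·
    · · █ █ █ █ · · ·
    · · █ █ █ · · · ·
    · · █ █ · · · · ·
    · · █ · · · · · ·
    · · · · · · · · ·
    · · · · · · · · ·
    · · · · · · · · ·
    · · · · · · · · ·
    · · · · · · · · ·
T2:
  2·area = 39  (B↔C swapped to make it positive)
  edge (11, 10)→(4, 14): d=(-7,4) right/bottom  bias=-1
  edge (4, 14)→(17, 1): d=(13,-13) top-left  bias=+0
  edge (17, 1)→(11, 10): d=(-6,9) right/bottom  bias=-1
    (8,0)@(17, 1): e=[39,0,0] → ·  [on edge]
    (7,1)@(15, 3): e=[33,0,6] → █  [on edge]
    (8,1)@(17, 3): e=[25,26,-12] → ·
    (6,2)@(13, 5): e=[27,0,12] → █  [on edge]
    (7,2)@(15, 5): e=[19,26,-6] → ·
    (5,3)@(11, 7): e=[21,0,18] → █  [on edge]
    (6,3)@(13, 7): e=[13,26,0] → ·  [on edge]
    (4,4)@(9, 9): e=[15,0,24] → █  [on edge]
    (6,4)@(13, 9): e=[-1,52,-12] → ·
    (3,5)@(7, 11): e=[9,0,30] → █  [on edge]
    (5,5)@(11, 11): e=[-7,52,-6] → ·
    (2,6)@(5, 13): e=[3,0,36] → █  [on edge]
    (4,6)@(9, 13): e=[-13,52,0] → ·  [on edge]
    (1,7)@(3, 15): e=[-3,0,42] → ·  [on edge]
    (0,8)@(1, 17): e=[-9,0,48] → ·  [on edge]
    (2,9)@(5, 19): e=[-39,78,0] → ·  [on edge]
  covered (8 px):
    · · · · · · · · ·
    · · · · · · · █ ·
    · · · · · · █ · ·
    · · · · · █ · · ·
    · · · · █ █ · · ·
    · · · █ █ · · · ·
    · · █ · · · · · ·
    · · · · · · · · ·
    · · · · · · · · ·
    · · · · · · · · ·
    · · · · · · · · ·
T3:
  2·area = 68
  edge (10, 14)→(4, 10): d=(-6,-4) top-left  bias=+0
  edge (4, 10)→(18, 8): d=(14,-2) top-left  bias=+0
  edge (18, 8)→(10, 14): d=(-8,6) right/bottom  bias=-1
    (5,4)@(11, 9): e=[34,0,34] → █  [on edge]
    (6,4)@(13, 9): e=[42,4,22] → █
    (7,4)@(15, 9): e=[50,8,10] → █
    (8,4)@(17, 9): e=[58,12,-2] → ·
    (3,5)@(7, 11): e=[6,20,42] → █
    (4,5)@(9, 11): e=[14,24,30] → █
    (7,5)@(15, 11): e=[38,36,-6] → ·
    (3,6)@(7, 13): e=[-6,48,26] → ·
    (4,6)@(9, 13): e=[2,52,14] → █
    (6,6)@(13, 13): e=[18,60,-10] → ·
    (4,7)@(9, 15): e=[-10,80,-2] → ·
    (5,7)@(11, 15): e=[-2,84,-14] → ·
  covered (9 px):
    · · · · · · · · ·
    · · · · · · · · ·
    · · · · · · · · ·
    · · · · · · · · ·
    · · · · · █ █ █ ·
    · · · █ █ █ █ · ·
    · · · · █ █ · · ·
    · · · · · · · · ·
    · · · · · · · · ·
    · · · · · · · · ·
    · · · · · · · · ·

Answer: 53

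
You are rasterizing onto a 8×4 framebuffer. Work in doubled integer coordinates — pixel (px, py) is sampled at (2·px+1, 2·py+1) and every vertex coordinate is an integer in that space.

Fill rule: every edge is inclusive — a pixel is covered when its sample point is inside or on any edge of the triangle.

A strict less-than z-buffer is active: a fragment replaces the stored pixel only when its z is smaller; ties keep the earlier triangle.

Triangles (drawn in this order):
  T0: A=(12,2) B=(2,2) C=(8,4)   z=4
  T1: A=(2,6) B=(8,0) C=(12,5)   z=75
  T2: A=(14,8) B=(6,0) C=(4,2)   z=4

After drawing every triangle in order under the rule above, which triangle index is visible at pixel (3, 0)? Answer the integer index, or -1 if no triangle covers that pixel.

T0:
  2·area = 20  (B↔C swapped to make it positive)
  edge (12, 2)→(8, 4): d=(-4,2) inclusive
  edge (8, 4)→(2, 2): d=(-6,-2) inclusive
  edge (2, 2)→(12, 2): d=(10,0) inclusive
    (2,1)@(5, 3): e=[10,0,10] → █  [on edge]
    (3,1)@(7, 3): e=[6,4,10] → █
    (4,1)@(9, 3): e=[2,8,10] → █
    (5,1)@(11, 3): e=[-2,12,10] → ·
    (2,2)@(5, 5): e=[2,-12,30] → ·
    (3,2)@(7, 5): e=[-2,-8,30] → ·
    (4,2)@(9, 5): e=[-6,-4,30] → ·
    (5,2)@(11, 5): e=[-10,0,30] → ·  [on edge]
  covered (3 px):
    · · · · · · · ·
    · · █ █ █ · · ·
    · · · · · · · ·
    · · · · · · · ·
T1:
  2·area = 54
  edge (2, 6)→(8, 0): d=(6,-6) inclusive
  edge (8, 0)→(12, 5): d=(4,5) inclusive
  edge (12, 5)→(2, 6): d=(-10,1) inclusive
    (3,0)@(7, 1): e=[0,9,45] → █  [on edge]
    (4,0)@(9, 1): e=[12,-1,43] → ·
    (2,1)@(5, 3): e=[0,27,27] → █  [on edge]
    (4,1)@(9, 3): e=[24,7,23] → █
    (5,1)@(11, 3): e=[36,-3,21] → ·
    (1,2)@(3, 5): e=[0,45,9] → █  [on edge]
    (5,2)@(11, 5): e=[48,5,1] → █
    (6,2)@(13, 5): e=[60,-5,-1] → ·
    (0,3)@(1, 7): e=[0,63,-9] → ·  [on edge]
    (1,3)@(3, 7): e=[12,53,-11] → ·
    (2,3)@(5, 7): e=[24,43,-13] → ·
    (3,3)@(7, 7): e=[36,33,-15] → ·
  covered (9 px):
    · · · █ · · · ·
    · · █ █ █ · · ·
    · █ █ █ █ █ · ·
    · · · · · · · ·
T2:
  2·area = 32  (B↔C swapped to make it positive)
  edge (14, 8)→(4, 2): d=(-10,-6) inclusive
  edge (4, 2)→(6, 0): d=(2,-2) inclusive
  edge (6, 0)→(14, 8): d=(8,8) inclusive
    (2,0)@(5, 1): e=[16,0,16] → █  [on edge]
    (3,0)@(7, 1): e=[28,4,0] → █  [on edge]
    (4,0)@(9, 1): e=[40,8,-16] → ·
    (1,1)@(3, 3): e=[-16,0,48] → ·  [on edge]
    (2,1)@(5, 3): e=[-4,4,32] → ·
    (3,1)@(7, 3): e=[8,8,16] → █
    (4,1)@(9, 3): e=[20,12,0] → █  [on edge]
    (5,1)@(11, 3): e=[32,16,-16] → ·
    (0,2)@(1, 5): e=[-48,0,80] → ·  [on edge]
    (3,2)@(7, 5): e=[-12,12,32] → ·
    (4,2)@(9, 5): e=[0,16,16] → █  [on edge]
    (5,2)@(11, 5): e=[12,20,0] → █  [on edge]
    (6,3)@(13, 7): e=[4,28,0] → █  [on edge]
  covered (7 px):
    · · █ █ · · · ·
    · · · █ █ · · ·
    · · · · █ █ · ·
    · · · · · · █ ·

Z-buffer (winner per pixel, '.' = empty):
  . . 2 2 . . . .
  . . 0 0 0 . . .
  . 1 1 1 2 2 . .
  . . . . . . 2 .

Answer: 2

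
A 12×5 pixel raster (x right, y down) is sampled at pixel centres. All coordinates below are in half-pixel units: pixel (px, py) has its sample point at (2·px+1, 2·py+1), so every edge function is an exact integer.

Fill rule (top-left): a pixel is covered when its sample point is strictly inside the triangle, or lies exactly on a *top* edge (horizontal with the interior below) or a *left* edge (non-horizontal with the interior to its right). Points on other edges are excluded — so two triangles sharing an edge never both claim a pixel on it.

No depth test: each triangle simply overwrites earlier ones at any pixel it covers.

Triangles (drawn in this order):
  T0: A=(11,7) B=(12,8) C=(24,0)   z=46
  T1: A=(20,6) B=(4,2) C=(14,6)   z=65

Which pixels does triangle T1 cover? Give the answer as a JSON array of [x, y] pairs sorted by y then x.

T0:
  2·area = 20  (B↔C swapped to make it positive)
  edge (11, 7)→(24, 0): d=(13,-7) top-left  bias=+0
  edge (24, 0)→(12, 8): d=(-12,8) right/bottom  bias=-1
  edge (12, 8)→(11, 7): d=(-1,-1) top-left  bias=+0
    (2,0)@(5, 1): e=[-120,140,0] → ·  [on edge]
    (3,1)@(7, 3): e=[-80,100,0] → ·  [on edge]
    (9,1)@(19, 3): e=[4,4,12] → #
    (10,1)@(21, 3): e=[18,-12,14] → ·
    (4,2)@(9, 5): e=[-40,60,0] → ·  [on edge]
    (7,2)@(15, 5): e=[2,12,6] → #
    (8,2)@(17, 5): e=[16,-4,8] → ·
    (9,2)@(19, 5): e=[30,-20,10] → ·
    (5,3)@(11, 7): e=[0,20,0] → #  [on edge]
    (6,3)@(13, 7): e=[14,4,2] → #
    (7,3)@(15, 7): e=[28,-12,4] → ·
    (5,4)@(11, 9): e=[26,-4,-2] → ·
    (6,4)@(13, 9): e=[40,-20,0] → ·  [on edge]
  covered (4 px):
    · · · · · · · · · · · ·
    · · · · · · · · · # · ·
    · · · · · · · # · · · ·
    · · · · · # # · · · · ·
    · · · · · · · · · · · ·
T1:
  2·area = 24  (B↔C swapped to make it positive)
  edge (20, 6)→(14, 6): d=(-6,0) right/bottom  bias=-1
  edge (14, 6)→(4, 2): d=(-10,-4) top-left  bias=+0
  edge (4, 2)→(20, 6): d=(16,4) right/bottom  bias=-1
    (3,1)@(7, 3): e=[18,2,4] → #
    (4,1)@(9, 3): e=[18,10,-4] → ·
    (3,2)@(7, 5): e=[6,-18,36] → ·
    (6,2)@(13, 5): e=[6,6,12] → #
    (7,2)@(15, 5): e=[6,14,4] → #
    (8,2)@(17, 5): e=[6,22,-4] → ·
    (6,3)@(13, 7): e=[-6,-14,44] → ·
    (7,3)@(15, 7): e=[-6,-6,36] → ·
  covered (3 px):
    · · · · · · · · · · · ·
    · · · # · · · · · · · ·
    · · · · · · # # · · · ·
    · · · · · · · · · · · ·
    · · · · · · · · · · · ·

Answer: [[3,1],[6,2],[7,2]]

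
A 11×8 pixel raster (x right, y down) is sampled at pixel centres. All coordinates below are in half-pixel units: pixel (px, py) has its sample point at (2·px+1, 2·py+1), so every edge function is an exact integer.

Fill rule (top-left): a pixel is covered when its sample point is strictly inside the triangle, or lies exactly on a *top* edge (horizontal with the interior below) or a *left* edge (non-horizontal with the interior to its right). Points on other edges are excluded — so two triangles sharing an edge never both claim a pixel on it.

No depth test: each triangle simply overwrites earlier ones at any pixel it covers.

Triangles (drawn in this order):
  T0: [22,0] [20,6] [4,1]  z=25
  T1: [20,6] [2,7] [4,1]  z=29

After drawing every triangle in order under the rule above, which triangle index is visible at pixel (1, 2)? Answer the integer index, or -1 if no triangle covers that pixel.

T0:
  2·area = 106
  edge (22, 0)→(20, 6): d=(-2,6) right/bottom  bias=-1
  edge (20, 6)→(4, 1): d=(-16,-5) top-left  bias=+0
  edge (4, 1)→(22, 0): d=(18,-1) top-left  bias=+0
    (2,0)@(5, 1): e=[100,5,1] → #
    (3,0)@(7, 1): e=[88,15,3] → #
    (4,0)@(9, 1): e=[76,25,5] → #
    (5,0)@(11, 1): e=[64,35,7] → #
    (6,0)@(13, 1): e=[52,45,9] → #
    (7,0)@(15, 1): e=[40,55,11] → #
    (8,0)@(17, 1): e=[28,65,13] → #
    (9,0)@(19, 1): e=[16,75,15] → #
    (10,0)@(21, 1): e=[4,85,17] → #
    (2,1)@(5, 3): e=[96,-27,37] → ·
    (3,1)@(7, 3): e=[84,-17,39] → ·
    (4,1)@(9, 3): e=[72,-7,41] → ·
    (10,1)@(21, 3): e=[0,53,53] → ·  [on edge]
    (9,4)@(19, 9): e=[0,-53,159] → ·  [on edge]
    (8,7)@(17, 15): e=[0,-159,265] → ·  [on edge]
  covered (16 px):
    · · # # # # # # # # #
    · · · · · # # # # # ·
    · · · · · · · · # # ·
    · · · · · · · · · · ·
    · · · · · · · · · · ·
    · · · · · · · · · · ·
    · · · · · · · · · · ·
    · · · · · · · · · · ·
T1:
  2·area = 106
  edge (20, 6)→(2, 7): d=(-18,1) right/bottom  bias=-1
  edge (2, 7)→(4, 1): d=(2,-6) top-left  bias=+0
  edge (4, 1)→(20, 6): d=(16,5) right/bottom  bias=-1
    (2,1)@(5, 3): e=[69,10,27] → #
    (3,1)@(7, 3): e=[67,22,17] → #
    (4,1)@(9, 3): e=[65,34,7] → #
    (5,1)@(11, 3): e=[63,46,-3] → ·
    (1,2)@(3, 5): e=[35,2,69] → #
    (5,2)@(11, 5): e=[27,50,29] → #
    (6,2)@(13, 5): e=[25,62,19] → #
    (7,2)@(15, 5): e=[23,74,9] → #
    (8,2)@(17, 5): e=[21,86,-1] → ·
    (1,3)@(3, 7): e=[-1,6,101] → ·
    (2,3)@(5, 7): e=[-3,18,91] → ·
    (3,3)@(7, 7): e=[-5,30,81] → ·
  covered (10 px):
    · · · · · · · · · · ·
    · · # # # · · · · · ·
    · # # # # # # # · · ·
    · · · · · · · · · · ·
    · · · · · · · · · · ·
    · · · · · · · · · · ·
    · · · · · · · · · · ·
    · · · · · · · · · · ·

Z-buffer (winner per pixel, '.' = empty):
  . . 0 0 0 0 0 0 0 0 0
  . . 1 1 1 0 0 0 0 0 .
  . 1 1 1 1 1 1 1 0 0 .
  . . . . . . . . . . .
  . . . . . . . . . . .
  . . . . . . . . . . .
  . . . . . . . . . . .
  . . . . . . . . . . .

Answer: 1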